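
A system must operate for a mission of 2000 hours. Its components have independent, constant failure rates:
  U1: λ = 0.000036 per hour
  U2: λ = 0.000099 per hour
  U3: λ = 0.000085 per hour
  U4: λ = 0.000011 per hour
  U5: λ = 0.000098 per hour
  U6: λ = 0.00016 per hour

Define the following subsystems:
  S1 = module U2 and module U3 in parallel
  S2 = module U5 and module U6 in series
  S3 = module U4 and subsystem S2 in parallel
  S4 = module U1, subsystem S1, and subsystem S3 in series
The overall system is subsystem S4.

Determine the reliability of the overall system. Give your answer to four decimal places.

0.8965

R(U1) = exp(−0.000036 × 2000) = 0.930531
R(U2) = exp(−0.000099 × 2000) = 0.820370
R(U3) = exp(−0.000085 × 2000) = 0.843665
R(U4) = exp(−0.000011 × 2000) = 0.978240
R(U5) = exp(−0.000098 × 2000) = 0.822012
R(U6) = exp(−0.00016 × 2000) = 0.726149
Parallel (U2 and U3): 1 − (1 − 0.820370)(1 − 0.843665) = 0.971918
Series (U5 and U6): 0.822012 × 0.726149 = 0.596903
Parallel (U4 and [0.596903]): 1 − (1 − 0.978240)(1 − 0.596903) = 0.991229
Series (U1, [0.971918], and [0.991229]): 0.930531 × 0.971918 × 0.991229 = 0.8965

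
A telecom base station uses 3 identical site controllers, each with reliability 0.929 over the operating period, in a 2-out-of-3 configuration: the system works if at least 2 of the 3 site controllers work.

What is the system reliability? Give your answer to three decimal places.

R = Σ_{i=2}^{3} C(3,i) p^i (1−p)^{3−i} with p = 0.929
C(3,2)·0.929^2·0.071^1 = 0.18383
C(3,3)·0.929^3·0.071^0 = 0.80177
Sum = 0.986

0.986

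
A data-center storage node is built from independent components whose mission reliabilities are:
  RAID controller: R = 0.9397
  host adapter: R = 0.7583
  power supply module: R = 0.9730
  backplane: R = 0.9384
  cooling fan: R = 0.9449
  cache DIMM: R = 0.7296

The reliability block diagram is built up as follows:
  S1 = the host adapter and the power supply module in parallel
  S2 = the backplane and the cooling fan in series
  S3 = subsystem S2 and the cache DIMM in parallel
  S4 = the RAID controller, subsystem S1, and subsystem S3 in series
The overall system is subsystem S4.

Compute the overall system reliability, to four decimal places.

0.9050

Parallel (host adapter and power supply module): 1 − (1 − 0.758300)(1 − 0.973000) = 0.993474
Series (backplane and cooling fan): 0.938400 × 0.944900 = 0.886694
Parallel ([0.886694] and cache DIMM): 1 − (1 − 0.886694)(1 − 0.729600) = 0.969362
Series (RAID controller, [0.993474], and [0.969362]): 0.939700 × 0.993474 × 0.969362 = 0.9050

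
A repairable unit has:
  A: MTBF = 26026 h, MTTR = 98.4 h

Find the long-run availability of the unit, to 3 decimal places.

0.996

A(A) = MTBF/(MTBF+MTTR) = 26026/(26026+98.4) = 0.996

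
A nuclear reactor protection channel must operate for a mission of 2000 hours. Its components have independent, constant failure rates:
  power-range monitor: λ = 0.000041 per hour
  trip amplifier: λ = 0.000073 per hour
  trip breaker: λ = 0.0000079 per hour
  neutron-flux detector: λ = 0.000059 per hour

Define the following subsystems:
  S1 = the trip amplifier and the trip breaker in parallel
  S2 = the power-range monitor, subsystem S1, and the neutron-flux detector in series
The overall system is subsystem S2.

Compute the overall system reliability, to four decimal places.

0.8170

R(power-range monitor) = exp(−0.000041 × 2000) = 0.921272
R(trip amplifier) = exp(−0.000073 × 2000) = 0.864158
R(trip breaker) = exp(−0.0000079 × 2000) = 0.984324
R(neutron-flux detector) = exp(−0.000059 × 2000) = 0.888696
Parallel (trip amplifier and trip breaker): 1 − (1 − 0.864158)(1 − 0.984324) = 0.997871
Series (power-range monitor, [0.997871], and neutron-flux detector): 0.921272 × 0.997871 × 0.888696 = 0.8170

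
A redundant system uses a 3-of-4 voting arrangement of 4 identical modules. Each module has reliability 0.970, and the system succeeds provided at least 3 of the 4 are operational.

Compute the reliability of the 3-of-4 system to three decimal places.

R = Σ_{i=3}^{4} C(4,i) p^i (1−p)^{4−i} with p = 0.970
C(4,3)·0.970^3·0.030^1 = 0.10952
C(4,4)·0.970^4·0.030^0 = 0.88529
Sum = 0.995

0.995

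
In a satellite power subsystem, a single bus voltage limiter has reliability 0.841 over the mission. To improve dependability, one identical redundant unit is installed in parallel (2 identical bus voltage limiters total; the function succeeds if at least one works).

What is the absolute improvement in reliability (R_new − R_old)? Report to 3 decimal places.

R_before = 0.841
R_after = 1 − (1 − 0.841)^2 = 0.975
ΔR = 0.975 − 0.841 = 0.134

0.134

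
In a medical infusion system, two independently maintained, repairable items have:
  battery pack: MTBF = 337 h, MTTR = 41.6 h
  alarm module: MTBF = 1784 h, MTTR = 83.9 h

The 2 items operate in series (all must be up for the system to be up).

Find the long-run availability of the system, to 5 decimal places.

A(battery pack) = MTBF/(MTBF+MTTR) = 337/(337+41.6) = 0.890122
A(alarm module) = MTBF/(MTBF+MTTR) = 1784/(1784+83.9) = 0.955083
Series availability: 0.890122 × 0.955083 = 0.85014

0.85014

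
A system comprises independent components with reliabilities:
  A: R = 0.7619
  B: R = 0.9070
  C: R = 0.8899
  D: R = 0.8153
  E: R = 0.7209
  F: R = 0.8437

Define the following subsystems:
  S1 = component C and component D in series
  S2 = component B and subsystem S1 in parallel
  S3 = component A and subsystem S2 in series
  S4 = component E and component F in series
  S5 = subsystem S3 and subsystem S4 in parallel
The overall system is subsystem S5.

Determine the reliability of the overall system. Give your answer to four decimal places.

0.8991

Series (C and D): 0.889900 × 0.815300 = 0.725535
Parallel (B and [0.725535]): 1 − (1 − 0.907000)(1 − 0.725535) = 0.974475
Series (A and [0.974475]): 0.761900 × 0.974475 = 0.742453
Series (E and F): 0.720900 × 0.843700 = 0.608223
Parallel ([0.742453] and [0.608223]): 1 − (1 − 0.742453)(1 − 0.608223) = 0.8991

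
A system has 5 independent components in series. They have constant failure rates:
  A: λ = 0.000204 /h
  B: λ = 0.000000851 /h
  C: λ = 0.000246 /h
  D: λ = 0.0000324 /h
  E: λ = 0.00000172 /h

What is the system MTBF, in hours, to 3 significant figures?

Series of exponential components: λ_sys = Σ λ_i
λ_sys = 0.000204 + 0.000000851 + 0.000246 + 0.0000324 + 0.00000172 = 4.8497e-04 /h
MTBF = 1 / λ_sys = 2060 h

2060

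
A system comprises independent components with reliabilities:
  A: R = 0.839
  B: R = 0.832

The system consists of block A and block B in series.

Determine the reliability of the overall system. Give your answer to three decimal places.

Series (A and B): 0.83900 × 0.83200 = 0.698

0.698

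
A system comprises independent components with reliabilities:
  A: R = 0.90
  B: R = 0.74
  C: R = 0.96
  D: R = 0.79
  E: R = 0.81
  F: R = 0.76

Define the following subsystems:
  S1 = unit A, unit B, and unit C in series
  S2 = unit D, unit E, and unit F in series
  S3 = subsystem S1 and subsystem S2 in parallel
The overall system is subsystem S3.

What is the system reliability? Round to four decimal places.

0.8147

Series (A, B, and C): 0.900000 × 0.740000 × 0.960000 = 0.639360
Series (D, E, and F): 0.790000 × 0.810000 × 0.760000 = 0.486324
Parallel ([0.639360] and [0.486324]): 1 − (1 − 0.639360)(1 − 0.486324) = 0.8147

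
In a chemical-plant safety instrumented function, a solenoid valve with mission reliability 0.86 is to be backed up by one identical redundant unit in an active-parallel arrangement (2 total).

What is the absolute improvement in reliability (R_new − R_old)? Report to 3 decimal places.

R_before = 0.86
R_after = 1 − (1 − 0.86)^2 = 0.980
ΔR = 0.980 − 0.86 = 0.120

0.120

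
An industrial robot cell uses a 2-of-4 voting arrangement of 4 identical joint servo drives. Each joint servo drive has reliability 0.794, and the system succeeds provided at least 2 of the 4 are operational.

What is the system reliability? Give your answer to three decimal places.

R = Σ_{i=2}^{4} C(4,i) p^i (1−p)^{4−i} with p = 0.794
C(4,2)·0.794^2·0.206^2 = 0.16052
C(4,3)·0.794^3·0.206^1 = 0.41247
C(4,4)·0.794^4·0.206^0 = 0.39745
Sum = 0.970

0.970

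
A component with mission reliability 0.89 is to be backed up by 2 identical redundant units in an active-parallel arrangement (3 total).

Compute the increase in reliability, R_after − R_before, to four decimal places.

R_before = 0.89
R_after = 1 − (1 − 0.89)^3 = 0.9987
ΔR = 0.9987 − 0.89 = 0.1087

0.1087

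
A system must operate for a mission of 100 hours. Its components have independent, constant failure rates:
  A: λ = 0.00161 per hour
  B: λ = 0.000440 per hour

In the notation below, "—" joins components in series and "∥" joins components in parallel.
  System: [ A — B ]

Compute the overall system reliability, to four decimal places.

R(A) = exp(−0.00161 × 100) = 0.851292
R(B) = exp(−0.000440 × 100) = 0.956954
Series (A and B): 0.851292 × 0.956954 = 0.8146

0.8146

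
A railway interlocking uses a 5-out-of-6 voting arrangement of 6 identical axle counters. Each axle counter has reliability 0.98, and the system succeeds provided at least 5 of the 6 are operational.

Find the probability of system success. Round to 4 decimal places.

0.9943

R = Σ_{i=5}^{6} C(6,i) p^i (1−p)^{6−i} with p = 0.98
C(6,5)·0.98^5·0.02^1 = 0.108470
C(6,6)·0.98^6·0.02^0 = 0.885842
Sum = 0.9943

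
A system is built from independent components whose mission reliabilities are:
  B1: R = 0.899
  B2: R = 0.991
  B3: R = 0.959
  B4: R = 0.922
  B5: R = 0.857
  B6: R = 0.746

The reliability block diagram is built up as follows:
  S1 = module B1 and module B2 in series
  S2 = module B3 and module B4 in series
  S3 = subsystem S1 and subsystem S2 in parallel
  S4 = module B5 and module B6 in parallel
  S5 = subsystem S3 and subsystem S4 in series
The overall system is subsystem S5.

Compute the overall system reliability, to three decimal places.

0.952

Series (B1 and B2): 0.89900 × 0.99100 = 0.89091
Series (B3 and B4): 0.95900 × 0.92200 = 0.88420
Parallel ([0.89091] and [0.88420]): 1 − (1 − 0.89091)(1 − 0.88420) = 0.98737
Parallel (B5 and B6): 1 − (1 − 0.85700)(1 − 0.74600) = 0.96368
Series ([0.98737] and [0.96368]): 0.98737 × 0.96368 = 0.952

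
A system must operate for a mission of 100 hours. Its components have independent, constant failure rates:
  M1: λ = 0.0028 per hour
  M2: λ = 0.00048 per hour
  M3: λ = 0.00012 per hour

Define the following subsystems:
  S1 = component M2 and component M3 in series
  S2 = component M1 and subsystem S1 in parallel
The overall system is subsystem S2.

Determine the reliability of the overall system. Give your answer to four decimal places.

0.9858

R(M1) = exp(−0.0028 × 100) = 0.755784
R(M2) = exp(−0.00048 × 100) = 0.953134
R(M3) = exp(−0.00012 × 100) = 0.988072
Series (M2 and M3): 0.953134 × 0.988072 = 0.941765
Parallel (M1 and [0.941765]): 1 − (1 − 0.755784)(1 − 0.941765) = 0.9858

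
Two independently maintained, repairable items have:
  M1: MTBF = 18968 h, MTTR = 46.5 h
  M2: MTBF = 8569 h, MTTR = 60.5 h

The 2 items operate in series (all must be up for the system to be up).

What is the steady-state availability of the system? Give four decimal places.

0.9906

A(M1) = MTBF/(MTBF+MTTR) = 18968/(18968+46.5) = 0.997554
A(M2) = MTBF/(MTBF+MTTR) = 8569/(8569+60.5) = 0.992989
Series availability: 0.997554 × 0.992989 = 0.9906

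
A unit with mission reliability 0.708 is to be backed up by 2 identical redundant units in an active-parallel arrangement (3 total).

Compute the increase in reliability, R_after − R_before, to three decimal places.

R_before = 0.708
R_after = 1 − (1 − 0.708)^3 = 0.975
ΔR = 0.975 − 0.708 = 0.267

0.267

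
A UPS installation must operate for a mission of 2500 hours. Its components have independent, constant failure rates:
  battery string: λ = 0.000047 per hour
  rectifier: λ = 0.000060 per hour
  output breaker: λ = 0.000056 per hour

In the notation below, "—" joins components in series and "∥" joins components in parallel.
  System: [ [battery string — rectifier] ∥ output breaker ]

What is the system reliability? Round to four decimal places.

0.9693

R(battery string) = exp(−0.000047 × 2500) = 0.889141
R(rectifier) = exp(−0.000060 × 2500) = 0.860708
R(output breaker) = exp(−0.000056 × 2500) = 0.869358
Series (battery string and rectifier): 0.889141 × 0.860708 = 0.765291
Parallel ([0.765291] and output breaker): 1 − (1 − 0.765291)(1 − 0.869358) = 0.9693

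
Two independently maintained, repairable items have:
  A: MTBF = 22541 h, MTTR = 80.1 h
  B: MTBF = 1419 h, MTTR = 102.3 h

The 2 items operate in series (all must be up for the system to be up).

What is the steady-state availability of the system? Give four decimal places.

A(A) = MTBF/(MTBF+MTTR) = 22541/(22541+80.1) = 0.996459
A(B) = MTBF/(MTBF+MTTR) = 1419/(1419+102.3) = 0.932755
Series availability: 0.996459 × 0.932755 = 0.9295

0.9295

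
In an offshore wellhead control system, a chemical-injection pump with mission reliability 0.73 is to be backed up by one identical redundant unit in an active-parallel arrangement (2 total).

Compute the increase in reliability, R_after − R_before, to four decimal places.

R_before = 0.73
R_after = 1 − (1 − 0.73)^2 = 0.9271
ΔR = 0.9271 − 0.73 = 0.1971

0.1971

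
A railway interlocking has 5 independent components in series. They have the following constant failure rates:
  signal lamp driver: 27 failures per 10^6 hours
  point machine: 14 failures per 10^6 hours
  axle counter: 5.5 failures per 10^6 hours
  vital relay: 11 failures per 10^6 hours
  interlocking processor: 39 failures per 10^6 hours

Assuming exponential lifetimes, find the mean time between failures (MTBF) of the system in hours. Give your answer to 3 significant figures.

10400

Series of exponential components: λ_sys = Σ λ_i
λ_sys = 0.000027 + 0.000014 + 0.0000055 + 0.000011 + 0.000039 = 9.6500e-05 /h
MTBF = 1 / λ_sys = 10400 h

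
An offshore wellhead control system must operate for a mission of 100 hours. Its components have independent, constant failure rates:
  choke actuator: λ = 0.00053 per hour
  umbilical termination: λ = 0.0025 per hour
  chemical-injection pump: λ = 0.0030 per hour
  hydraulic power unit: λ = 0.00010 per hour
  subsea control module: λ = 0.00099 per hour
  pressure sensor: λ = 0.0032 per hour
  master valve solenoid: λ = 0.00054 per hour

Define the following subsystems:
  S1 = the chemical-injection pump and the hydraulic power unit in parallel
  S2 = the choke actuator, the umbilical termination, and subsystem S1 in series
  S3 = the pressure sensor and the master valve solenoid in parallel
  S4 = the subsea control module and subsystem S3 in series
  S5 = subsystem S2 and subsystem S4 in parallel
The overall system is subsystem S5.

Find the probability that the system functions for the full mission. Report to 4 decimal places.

0.9717

R(choke actuator) = exp(−0.00053 × 100) = 0.948380
R(umbilical termination) = exp(−0.0025 × 100) = 0.778801
R(chemical-injection pump) = exp(−0.0030 × 100) = 0.740818
R(hydraulic power unit) = exp(−0.00010 × 100) = 0.990050
R(subsea control module) = exp(−0.00099 × 100) = 0.905743
R(pressure sensor) = exp(−0.0032 × 100) = 0.726149
R(master valve solenoid) = exp(−0.00054 × 100) = 0.947432
Parallel (chemical-injection pump and hydraulic power unit): 1 − (1 − 0.740818)(1 − 0.990050) = 0.997421
Series (choke actuator, umbilical termination, and [0.997421]): 0.948380 × 0.778801 × 0.997421 = 0.736694
Parallel (pressure sensor and master valve solenoid): 1 − (1 − 0.726149)(1 − 0.947432) = 0.985604
Series (subsea control module and [0.985604]): 0.905743 × 0.985604 = 0.892704
Parallel ([0.736694] and [0.892704]): 1 − (1 − 0.736694)(1 − 0.892704) = 0.9717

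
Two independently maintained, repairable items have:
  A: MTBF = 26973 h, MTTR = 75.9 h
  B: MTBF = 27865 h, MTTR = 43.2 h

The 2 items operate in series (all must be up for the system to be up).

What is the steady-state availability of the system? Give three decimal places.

A(A) = MTBF/(MTBF+MTTR) = 26973/(26973+75.9) = 0.997194
A(B) = MTBF/(MTBF+MTTR) = 27865/(27865+43.2) = 0.998452
Series availability: 0.997194 × 0.998452 = 0.996

0.996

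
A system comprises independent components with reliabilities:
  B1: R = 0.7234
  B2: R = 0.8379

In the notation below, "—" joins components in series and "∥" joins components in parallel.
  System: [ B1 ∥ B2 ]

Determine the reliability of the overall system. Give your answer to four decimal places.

Parallel (B1 and B2): 1 − (1 − 0.723400)(1 − 0.837900) = 0.9552

0.9552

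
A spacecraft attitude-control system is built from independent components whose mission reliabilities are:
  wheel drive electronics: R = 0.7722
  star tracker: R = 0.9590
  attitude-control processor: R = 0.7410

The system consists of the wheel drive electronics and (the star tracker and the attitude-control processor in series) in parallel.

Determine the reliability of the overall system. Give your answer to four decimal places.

Series (star tracker and attitude-control processor): 0.959000 × 0.741000 = 0.710619
Parallel (wheel drive electronics and [0.710619]): 1 − (1 − 0.772200)(1 − 0.710619) = 0.9341

0.9341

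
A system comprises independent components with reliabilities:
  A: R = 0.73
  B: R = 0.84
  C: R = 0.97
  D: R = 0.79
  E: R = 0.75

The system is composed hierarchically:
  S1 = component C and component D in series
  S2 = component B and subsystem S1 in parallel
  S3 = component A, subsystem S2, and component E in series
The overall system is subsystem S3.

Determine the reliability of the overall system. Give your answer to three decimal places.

Series (C and D): 0.97000 × 0.79000 = 0.76630
Parallel (B and [0.76630]): 1 − (1 − 0.84000)(1 − 0.76630) = 0.96261
Series (A, [0.96261], and E): 0.73000 × 0.96261 × 0.75000 = 0.527

0.527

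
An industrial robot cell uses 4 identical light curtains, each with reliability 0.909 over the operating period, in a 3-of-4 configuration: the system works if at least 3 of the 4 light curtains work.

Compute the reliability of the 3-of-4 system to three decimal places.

0.956

R = Σ_{i=3}^{4} C(4,i) p^i (1−p)^{4−i} with p = 0.909
C(4,3)·0.909^3·0.091^1 = 0.27340
C(4,4)·0.909^4·0.091^0 = 0.68274
Sum = 0.956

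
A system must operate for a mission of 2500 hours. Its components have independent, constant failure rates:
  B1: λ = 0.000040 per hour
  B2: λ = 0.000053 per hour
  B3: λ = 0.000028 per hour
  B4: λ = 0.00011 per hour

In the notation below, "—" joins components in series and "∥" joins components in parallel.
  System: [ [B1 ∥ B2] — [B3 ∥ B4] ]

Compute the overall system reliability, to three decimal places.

R(B1) = exp(−0.000040 × 2500) = 0.90484
R(B2) = exp(−0.000053 × 2500) = 0.87590
R(B3) = exp(−0.000028 × 2500) = 0.93239
R(B4) = exp(−0.00011 × 2500) = 0.75957
Parallel (B1 and B2): 1 − (1 − 0.90484)(1 − 0.87590) = 0.98819
Parallel (B3 and B4): 1 − (1 − 0.93239)(1 − 0.75957) = 0.98374
Series ([0.98819] and [0.98374]): 0.98819 × 0.98374 = 0.972

0.972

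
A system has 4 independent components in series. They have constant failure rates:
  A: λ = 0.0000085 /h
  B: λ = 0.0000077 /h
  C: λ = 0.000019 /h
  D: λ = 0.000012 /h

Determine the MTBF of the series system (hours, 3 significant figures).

Series of exponential components: λ_sys = Σ λ_i
λ_sys = 0.0000085 + 0.0000077 + 0.000019 + 0.000012 = 4.7200e-05 /h
MTBF = 1 / λ_sys = 21200 h

21200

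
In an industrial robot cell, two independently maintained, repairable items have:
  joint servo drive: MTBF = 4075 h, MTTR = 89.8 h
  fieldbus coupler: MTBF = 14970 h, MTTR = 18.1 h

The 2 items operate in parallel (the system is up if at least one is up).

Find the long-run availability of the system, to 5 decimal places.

0.99997

A(joint servo drive) = MTBF/(MTBF+MTTR) = 4075/(4075+89.8) = 0.978438
A(fieldbus coupler) = MTBF/(MTBF+MTTR) = 14970/(14970+18.1) = 0.998792
Parallel availability: 1 − (1 − 0.978438)(1 − 0.998792) = 0.99997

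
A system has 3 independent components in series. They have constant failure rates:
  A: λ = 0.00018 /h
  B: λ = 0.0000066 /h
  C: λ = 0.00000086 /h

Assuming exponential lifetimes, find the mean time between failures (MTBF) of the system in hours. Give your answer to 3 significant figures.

Series of exponential components: λ_sys = Σ λ_i
λ_sys = 0.00018 + 0.0000066 + 0.00000086 = 1.8746e-04 /h
MTBF = 1 / λ_sys = 5330 h

5330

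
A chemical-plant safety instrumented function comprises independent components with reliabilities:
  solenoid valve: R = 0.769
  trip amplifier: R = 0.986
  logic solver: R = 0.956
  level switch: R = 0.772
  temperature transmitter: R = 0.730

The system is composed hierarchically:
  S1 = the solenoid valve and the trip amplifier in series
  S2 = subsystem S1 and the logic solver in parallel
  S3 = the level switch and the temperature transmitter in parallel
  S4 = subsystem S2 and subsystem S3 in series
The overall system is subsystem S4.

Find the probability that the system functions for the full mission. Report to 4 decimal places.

0.9285

Series (solenoid valve and trip amplifier): 0.769000 × 0.986000 = 0.758234
Parallel ([0.758234] and logic solver): 1 − (1 − 0.758234)(1 − 0.956000) = 0.989362
Parallel (level switch and temperature transmitter): 1 − (1 − 0.772000)(1 − 0.730000) = 0.938440
Series ([0.989362] and [0.938440]): 0.989362 × 0.938440 = 0.9285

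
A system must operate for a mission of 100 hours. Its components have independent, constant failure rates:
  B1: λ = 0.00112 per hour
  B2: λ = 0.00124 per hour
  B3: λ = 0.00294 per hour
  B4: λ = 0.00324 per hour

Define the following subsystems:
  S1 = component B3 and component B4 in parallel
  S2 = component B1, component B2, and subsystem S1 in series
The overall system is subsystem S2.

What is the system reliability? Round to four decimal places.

R(B1) = exp(−0.00112 × 100) = 0.894044
R(B2) = exp(−0.00124 × 100) = 0.883380
R(B3) = exp(−0.00294 × 100) = 0.745276
R(B4) = exp(−0.00324 × 100) = 0.723250
Parallel (B3 and B4): 1 − (1 − 0.745276)(1 − 0.723250) = 0.929505
Series (B1, B2, and [0.929505]): 0.894044 × 0.883380 × 0.929505 = 0.7341

0.7341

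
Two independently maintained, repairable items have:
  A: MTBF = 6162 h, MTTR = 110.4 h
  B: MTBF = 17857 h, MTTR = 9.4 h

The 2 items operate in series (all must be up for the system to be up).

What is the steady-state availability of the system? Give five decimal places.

A(A) = MTBF/(MTBF+MTTR) = 6162/(6162+110.4) = 0.982399
A(B) = MTBF/(MTBF+MTTR) = 17857/(17857+9.4) = 0.999474
Series availability: 0.982399 × 0.999474 = 0.98188

0.98188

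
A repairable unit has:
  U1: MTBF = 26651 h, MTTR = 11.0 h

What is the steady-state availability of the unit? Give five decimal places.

0.99959

A(U1) = MTBF/(MTBF+MTTR) = 26651/(26651+11.0) = 0.99959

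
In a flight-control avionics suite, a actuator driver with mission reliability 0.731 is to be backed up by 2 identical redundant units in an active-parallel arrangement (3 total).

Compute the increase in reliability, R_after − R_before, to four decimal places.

R_before = 0.731
R_after = 1 − (1 − 0.731)^3 = 0.9805
ΔR = 0.9805 − 0.731 = 0.2495

0.2495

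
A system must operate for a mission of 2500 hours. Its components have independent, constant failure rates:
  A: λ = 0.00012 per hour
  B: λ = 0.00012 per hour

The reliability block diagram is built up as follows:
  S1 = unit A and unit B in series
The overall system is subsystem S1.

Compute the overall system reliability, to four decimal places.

R(A) = exp(−0.00012 × 2500) = 0.740818
R(B) = exp(−0.00012 × 2500) = 0.740818
Series (A and B): 0.740818 × 0.740818 = 0.5488

0.5488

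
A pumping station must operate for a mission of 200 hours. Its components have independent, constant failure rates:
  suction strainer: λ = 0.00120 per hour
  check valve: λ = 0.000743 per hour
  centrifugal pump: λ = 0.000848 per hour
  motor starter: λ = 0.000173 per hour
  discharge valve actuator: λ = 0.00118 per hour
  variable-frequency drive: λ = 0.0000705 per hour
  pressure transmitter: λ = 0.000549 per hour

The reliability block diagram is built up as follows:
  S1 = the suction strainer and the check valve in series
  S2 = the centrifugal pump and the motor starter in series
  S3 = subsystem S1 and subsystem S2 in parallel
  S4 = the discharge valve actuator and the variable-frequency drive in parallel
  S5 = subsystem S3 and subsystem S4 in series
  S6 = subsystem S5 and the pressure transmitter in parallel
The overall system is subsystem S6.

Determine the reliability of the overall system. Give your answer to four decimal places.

0.9935

R(suction strainer) = exp(−0.00120 × 200) = 0.786628
R(check valve) = exp(−0.000743 × 200) = 0.861914
R(centrifugal pump) = exp(−0.000848 × 200) = 0.844002
R(motor starter) = exp(−0.000173 × 200) = 0.965992
R(discharge valve actuator) = exp(−0.00118 × 200) = 0.789781
R(variable-frequency drive) = exp(−0.0000705 × 200) = 0.985999
R(pressure transmitter) = exp(−0.000549 × 200) = 0.896013
Series (suction strainer and check valve): 0.786628 × 0.861914 = 0.678006
Series (centrifugal pump and motor starter): 0.844002 × 0.965992 = 0.815299
Parallel ([0.678006] and [0.815299]): 1 − (1 − 0.678006)(1 − 0.815299) = 0.940527
Parallel (discharge valve actuator and variable-frequency drive): 1 − (1 − 0.789781)(1 − 0.985999) = 0.997057
Series ([0.940527] and [0.997057]): 0.940527 × 0.997057 = 0.937759
Parallel ([0.937759] and pressure transmitter): 1 − (1 − 0.937759)(1 − 0.896013) = 0.9935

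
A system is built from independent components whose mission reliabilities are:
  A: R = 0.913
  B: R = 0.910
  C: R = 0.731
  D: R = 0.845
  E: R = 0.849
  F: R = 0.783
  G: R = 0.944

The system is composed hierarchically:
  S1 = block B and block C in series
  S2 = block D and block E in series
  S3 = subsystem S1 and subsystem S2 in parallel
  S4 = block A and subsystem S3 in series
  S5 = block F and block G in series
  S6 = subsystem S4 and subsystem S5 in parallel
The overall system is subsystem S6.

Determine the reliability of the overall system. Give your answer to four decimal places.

0.9548

Series (B and C): 0.910000 × 0.731000 = 0.665210
Series (D and E): 0.845000 × 0.849000 = 0.717405
Parallel ([0.665210] and [0.717405]): 1 − (1 − 0.665210)(1 − 0.717405) = 0.905390
Series (A and [0.905390]): 0.913000 × 0.905390 = 0.826621
Series (F and G): 0.783000 × 0.944000 = 0.739152
Parallel ([0.826621] and [0.739152]): 1 − (1 − 0.826621)(1 − 0.739152) = 0.9548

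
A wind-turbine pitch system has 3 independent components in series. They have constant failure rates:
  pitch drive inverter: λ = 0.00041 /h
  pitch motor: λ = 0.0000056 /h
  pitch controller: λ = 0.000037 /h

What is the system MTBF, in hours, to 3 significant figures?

2210

Series of exponential components: λ_sys = Σ λ_i
λ_sys = 0.00041 + 0.0000056 + 0.000037 = 4.5260e-04 /h
MTBF = 1 / λ_sys = 2210 h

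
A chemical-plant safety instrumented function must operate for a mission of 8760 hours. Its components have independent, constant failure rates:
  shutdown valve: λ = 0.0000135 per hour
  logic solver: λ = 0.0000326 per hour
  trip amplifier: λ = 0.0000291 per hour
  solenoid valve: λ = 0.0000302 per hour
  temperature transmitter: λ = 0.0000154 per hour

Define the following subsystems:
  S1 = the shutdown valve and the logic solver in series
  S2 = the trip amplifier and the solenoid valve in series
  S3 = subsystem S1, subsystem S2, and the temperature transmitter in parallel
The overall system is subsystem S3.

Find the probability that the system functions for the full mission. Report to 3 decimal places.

R(shutdown valve) = exp(−0.0000135 × 8760) = 0.88847
R(logic solver) = exp(−0.0000326 × 8760) = 0.75158
R(trip amplifier) = exp(−0.0000291 × 8760) = 0.77498
R(solenoid valve) = exp(−0.0000302 × 8760) = 0.76755
R(temperature transmitter) = exp(−0.0000154 × 8760) = 0.87380
Series (shutdown valve and logic solver): 0.88847 × 0.75158 = 0.66776
Series (trip amplifier and solenoid valve): 0.77498 × 0.76755 = 0.59484
Parallel ([0.66776], [0.59484], and temperature transmitter): 1 − (1 − 0.66776)(1 − 0.59484)(1 − 0.87380) = 0.983

0.983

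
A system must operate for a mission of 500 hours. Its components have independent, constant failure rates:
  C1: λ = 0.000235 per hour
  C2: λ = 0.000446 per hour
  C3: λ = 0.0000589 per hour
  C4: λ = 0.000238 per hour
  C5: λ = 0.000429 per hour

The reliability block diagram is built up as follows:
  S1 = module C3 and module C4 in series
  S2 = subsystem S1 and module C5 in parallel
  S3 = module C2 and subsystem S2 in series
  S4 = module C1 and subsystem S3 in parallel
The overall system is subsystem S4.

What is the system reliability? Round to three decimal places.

0.975

R(C1) = exp(−0.000235 × 500) = 0.88914
R(C2) = exp(−0.000446 × 500) = 0.80011
R(C3) = exp(−0.0000589 × 500) = 0.97098
R(C4) = exp(−0.000238 × 500) = 0.88781
R(C5) = exp(−0.000429 × 500) = 0.80694
Series (C3 and C4): 0.97098 × 0.88781 = 0.86205
Parallel ([0.86205] and C5): 1 − (1 − 0.86205)(1 − 0.80694) = 0.97337
Series (C2 and [0.97337]): 0.80011 × 0.97337 = 0.77880
Parallel (C1 and [0.77880]): 1 − (1 − 0.88914)(1 − 0.77880) = 0.975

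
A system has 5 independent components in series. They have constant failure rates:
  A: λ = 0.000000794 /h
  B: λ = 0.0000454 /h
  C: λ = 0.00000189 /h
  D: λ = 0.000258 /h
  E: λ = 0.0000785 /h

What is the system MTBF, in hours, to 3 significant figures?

2600

Series of exponential components: λ_sys = Σ λ_i
λ_sys = 0.000000794 + 0.0000454 + 0.00000189 + 0.000258 + 0.0000785 = 3.8458e-04 /h
MTBF = 1 / λ_sys = 2600 h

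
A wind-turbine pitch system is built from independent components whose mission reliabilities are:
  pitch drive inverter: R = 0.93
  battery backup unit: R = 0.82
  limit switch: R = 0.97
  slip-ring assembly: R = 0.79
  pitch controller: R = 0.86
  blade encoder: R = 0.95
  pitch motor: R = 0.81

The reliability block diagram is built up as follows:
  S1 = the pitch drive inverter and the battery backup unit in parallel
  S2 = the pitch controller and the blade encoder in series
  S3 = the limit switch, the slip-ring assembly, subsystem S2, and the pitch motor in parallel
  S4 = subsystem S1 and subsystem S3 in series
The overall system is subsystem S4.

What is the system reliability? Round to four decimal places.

0.9872

Parallel (pitch drive inverter and battery backup unit): 1 − (1 − 0.930000)(1 − 0.820000) = 0.987400
Series (pitch controller and blade encoder): 0.860000 × 0.950000 = 0.817000
Parallel (limit switch, slip-ring assembly, [0.817000], and pitch motor): 1 − (1 − 0.970000)(1 − 0.790000)(1 − 0.817000)(1 − 0.810000) = 0.999781
Series ([0.987400] and [0.999781]): 0.987400 × 0.999781 = 0.9872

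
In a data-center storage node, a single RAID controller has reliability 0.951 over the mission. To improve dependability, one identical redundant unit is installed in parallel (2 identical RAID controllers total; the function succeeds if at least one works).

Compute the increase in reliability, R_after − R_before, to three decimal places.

R_before = 0.951
R_after = 1 − (1 − 0.951)^2 = 0.998
ΔR = 0.998 − 0.951 = 0.047

0.047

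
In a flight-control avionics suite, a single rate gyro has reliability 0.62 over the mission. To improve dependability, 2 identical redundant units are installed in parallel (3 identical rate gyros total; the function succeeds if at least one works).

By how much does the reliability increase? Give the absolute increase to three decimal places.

0.325

R_before = 0.62
R_after = 1 − (1 − 0.62)^3 = 0.945
ΔR = 0.945 − 0.62 = 0.325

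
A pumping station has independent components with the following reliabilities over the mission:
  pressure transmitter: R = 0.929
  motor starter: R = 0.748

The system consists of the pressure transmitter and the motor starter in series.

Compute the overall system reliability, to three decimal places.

0.695

Series (pressure transmitter and motor starter): 0.92900 × 0.74800 = 0.695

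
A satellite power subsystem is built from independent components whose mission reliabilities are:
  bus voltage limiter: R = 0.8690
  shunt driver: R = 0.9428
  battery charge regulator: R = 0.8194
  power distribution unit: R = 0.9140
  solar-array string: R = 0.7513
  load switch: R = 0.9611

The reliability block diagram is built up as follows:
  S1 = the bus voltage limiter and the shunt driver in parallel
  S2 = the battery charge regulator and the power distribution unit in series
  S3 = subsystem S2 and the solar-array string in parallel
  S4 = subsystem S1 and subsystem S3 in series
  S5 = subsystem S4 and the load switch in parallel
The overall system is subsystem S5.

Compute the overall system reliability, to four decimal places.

Parallel (bus voltage limiter and shunt driver): 1 − (1 − 0.869000)(1 − 0.942800) = 0.992507
Series (battery charge regulator and power distribution unit): 0.819400 × 0.914000 = 0.748932
Parallel ([0.748932] and solar-array string): 1 − (1 − 0.748932)(1 − 0.751300) = 0.937559
Series ([0.992507] and [0.937559]): 0.992507 × 0.937559 = 0.930534
Parallel ([0.930534] and load switch): 1 − (1 − 0.930534)(1 − 0.961100) = 0.9973

0.9973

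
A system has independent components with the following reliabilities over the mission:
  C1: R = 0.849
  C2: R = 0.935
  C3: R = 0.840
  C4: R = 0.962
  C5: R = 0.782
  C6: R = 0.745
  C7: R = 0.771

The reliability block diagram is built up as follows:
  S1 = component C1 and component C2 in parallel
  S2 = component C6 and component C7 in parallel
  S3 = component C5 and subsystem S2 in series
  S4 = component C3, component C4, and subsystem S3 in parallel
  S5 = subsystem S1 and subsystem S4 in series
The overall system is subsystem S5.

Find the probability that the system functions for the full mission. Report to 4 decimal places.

0.9886

Parallel (C1 and C2): 1 − (1 − 0.849000)(1 − 0.935000) = 0.990185
Parallel (C6 and C7): 1 − (1 − 0.745000)(1 − 0.771000) = 0.941605
Series (C5 and [0.941605]): 0.782000 × 0.941605 = 0.736335
Parallel (C3, C4, and [0.736335]): 1 − (1 − 0.840000)(1 − 0.962000)(1 − 0.736335) = 0.998397
Series ([0.990185] and [0.998397]): 0.990185 × 0.998397 = 0.9886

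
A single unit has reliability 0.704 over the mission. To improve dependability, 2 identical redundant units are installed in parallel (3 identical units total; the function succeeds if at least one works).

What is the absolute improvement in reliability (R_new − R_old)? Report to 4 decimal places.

0.2701

R_before = 0.704
R_after = 1 − (1 − 0.704)^3 = 0.9741
ΔR = 0.9741 − 0.704 = 0.2701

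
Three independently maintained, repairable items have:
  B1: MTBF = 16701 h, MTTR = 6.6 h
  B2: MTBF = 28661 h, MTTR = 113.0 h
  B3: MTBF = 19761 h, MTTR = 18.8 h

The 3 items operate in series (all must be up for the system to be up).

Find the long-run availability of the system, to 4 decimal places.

0.9947

A(B1) = MTBF/(MTBF+MTTR) = 16701/(16701+6.6) = 0.999605
A(B2) = MTBF/(MTBF+MTTR) = 28661/(28661+113.0) = 0.996073
A(B3) = MTBF/(MTBF+MTTR) = 19761/(19761+18.8) = 0.999050
Series availability: 0.999605 × 0.996073 × 0.999050 = 0.9947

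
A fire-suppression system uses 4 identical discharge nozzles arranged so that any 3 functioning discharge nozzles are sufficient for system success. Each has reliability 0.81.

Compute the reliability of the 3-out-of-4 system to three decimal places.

0.834

R = Σ_{i=3}^{4} C(4,i) p^i (1−p)^{4−i} with p = 0.81
C(4,3)·0.81^3·0.19^1 = 0.40390
C(4,4)·0.81^4·0.19^0 = 0.43047
Sum = 0.834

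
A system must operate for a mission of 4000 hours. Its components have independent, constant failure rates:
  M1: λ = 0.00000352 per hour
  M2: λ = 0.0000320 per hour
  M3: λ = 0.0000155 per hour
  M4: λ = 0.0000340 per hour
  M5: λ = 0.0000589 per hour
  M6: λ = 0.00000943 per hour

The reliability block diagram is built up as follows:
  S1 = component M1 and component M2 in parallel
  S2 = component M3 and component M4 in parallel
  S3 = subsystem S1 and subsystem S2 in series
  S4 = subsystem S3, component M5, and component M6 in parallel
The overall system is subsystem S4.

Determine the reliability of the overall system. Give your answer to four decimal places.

R(M1) = exp(−0.00000352 × 4000) = 0.986019
R(M2) = exp(−0.0000320 × 4000) = 0.879853
R(M3) = exp(−0.0000155 × 4000) = 0.939883
R(M4) = exp(−0.0000340 × 4000) = 0.872843
R(M5) = exp(−0.0000589 × 4000) = 0.790097
R(M6) = exp(−0.00000943 × 4000) = 0.962983
Parallel (M1 and M2): 1 − (1 − 0.986019)(1 − 0.879853) = 0.998320
Parallel (M3 and M4): 1 − (1 − 0.939883)(1 − 0.872843) = 0.992356
Series ([0.998320] and [0.992356]): 0.998320 × 0.992356 = 0.990689
Parallel ([0.990689], M5, and M6): 1 − (1 − 0.990689)(1 − 0.790097)(1 − 0.962983) = 0.9999

0.9999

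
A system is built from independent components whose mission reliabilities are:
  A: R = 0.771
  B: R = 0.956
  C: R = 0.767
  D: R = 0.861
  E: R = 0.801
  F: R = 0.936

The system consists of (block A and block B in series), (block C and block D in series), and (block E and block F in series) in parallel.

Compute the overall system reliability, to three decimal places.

Series (A and B): 0.77100 × 0.95600 = 0.73708
Series (C and D): 0.76700 × 0.86100 = 0.66039
Series (E and F): 0.80100 × 0.93600 = 0.74974
Parallel ([0.73708], [0.66039], and [0.74974]): 1 − (1 − 0.73708)(1 − 0.66039)(1 − 0.74974) = 0.978

0.978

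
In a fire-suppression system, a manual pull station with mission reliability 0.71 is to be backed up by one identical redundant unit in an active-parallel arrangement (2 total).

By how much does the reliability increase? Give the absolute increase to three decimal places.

0.206

R_before = 0.71
R_after = 1 − (1 − 0.71)^2 = 0.916
ΔR = 0.916 − 0.71 = 0.206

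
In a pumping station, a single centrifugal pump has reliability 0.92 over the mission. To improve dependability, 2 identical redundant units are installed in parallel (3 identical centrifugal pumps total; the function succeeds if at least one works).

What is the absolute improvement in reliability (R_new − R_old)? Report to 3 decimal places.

0.079

R_before = 0.92
R_after = 1 − (1 − 0.92)^3 = 0.999
ΔR = 0.999 − 0.92 = 0.079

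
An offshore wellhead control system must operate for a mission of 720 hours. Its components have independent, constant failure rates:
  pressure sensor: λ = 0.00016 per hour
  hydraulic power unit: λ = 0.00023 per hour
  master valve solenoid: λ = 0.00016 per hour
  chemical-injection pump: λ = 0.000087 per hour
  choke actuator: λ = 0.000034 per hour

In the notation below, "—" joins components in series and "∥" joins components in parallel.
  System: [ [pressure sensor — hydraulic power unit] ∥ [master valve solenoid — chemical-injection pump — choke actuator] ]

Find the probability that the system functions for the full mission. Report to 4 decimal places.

R(pressure sensor) = exp(−0.00016 × 720) = 0.891188
R(hydraulic power unit) = exp(−0.00023 × 720) = 0.847385
R(master valve solenoid) = exp(−0.00016 × 720) = 0.891188
R(chemical-injection pump) = exp(−0.000087 × 720) = 0.939282
R(choke actuator) = exp(−0.000034 × 720) = 0.975817
Series (pressure sensor and hydraulic power unit): 0.891188 × 0.847385 = 0.755179
Series (master valve solenoid, chemical-injection pump, and choke actuator): 0.891188 × 0.939282 × 0.975817 = 0.816834
Parallel ([0.755179] and [0.816834]): 1 − (1 − 0.755179)(1 − 0.816834) = 0.9552

0.9552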